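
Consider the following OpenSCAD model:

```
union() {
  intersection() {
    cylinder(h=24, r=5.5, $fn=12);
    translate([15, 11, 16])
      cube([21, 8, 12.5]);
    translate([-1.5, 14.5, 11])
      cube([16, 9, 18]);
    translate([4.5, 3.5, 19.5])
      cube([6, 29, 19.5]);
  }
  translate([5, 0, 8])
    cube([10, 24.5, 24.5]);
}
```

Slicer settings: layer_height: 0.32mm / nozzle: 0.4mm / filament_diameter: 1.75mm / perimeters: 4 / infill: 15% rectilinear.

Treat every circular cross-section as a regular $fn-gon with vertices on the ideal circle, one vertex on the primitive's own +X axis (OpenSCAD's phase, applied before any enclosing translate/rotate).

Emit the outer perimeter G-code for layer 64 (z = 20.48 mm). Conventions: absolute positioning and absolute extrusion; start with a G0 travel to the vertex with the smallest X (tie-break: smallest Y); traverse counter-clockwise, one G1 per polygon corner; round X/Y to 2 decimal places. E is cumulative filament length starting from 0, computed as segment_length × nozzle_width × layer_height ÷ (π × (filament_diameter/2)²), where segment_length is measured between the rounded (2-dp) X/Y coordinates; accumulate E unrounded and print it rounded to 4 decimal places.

G0 X5.00 Y0.00 Z20.48
G1 X15.00 Y0.00 E0.5322
G1 X15.00 Y24.50 E1.8360
G1 X5.00 Y24.50 E2.3681
G1 X5.00 Y0.00 E3.6719

At z = 20.48 mm: the cylinder: section is a regular 12-gon, circumradius r=5.5; the cube at (15, 11) (footprint 21×8) is included at this height; the cube at (-1.5, 14.5) is present — its section is the full 16×9 rectangle; the 6×29 cube at (4.5, 3.5) contributes its full rectangle; After intersecting: the 21×8 cube at (15, 11) does not overlap the r=5.5 cylinder (empty); the 16×9 cube at (-1.5, 14.5) does not overlap the running intersection (empty); the 6×29 cube at (4.5, 3.5) does not overlap the running intersection (empty) — nothing remains; the cube at (5, 0) (footprint 10×24.5) is included at this height; Merging all regions: only the 10×24.5 cube at (5, 0) is present, so the union is just that shape — 1 connected region. The outline is a single polygon with 4 vertices. Extrusion per mm of travel: 0.4 × 0.32 / (π × 0.875²) = 0.053216. Accumulating E over each segment gives final E = 3.6719.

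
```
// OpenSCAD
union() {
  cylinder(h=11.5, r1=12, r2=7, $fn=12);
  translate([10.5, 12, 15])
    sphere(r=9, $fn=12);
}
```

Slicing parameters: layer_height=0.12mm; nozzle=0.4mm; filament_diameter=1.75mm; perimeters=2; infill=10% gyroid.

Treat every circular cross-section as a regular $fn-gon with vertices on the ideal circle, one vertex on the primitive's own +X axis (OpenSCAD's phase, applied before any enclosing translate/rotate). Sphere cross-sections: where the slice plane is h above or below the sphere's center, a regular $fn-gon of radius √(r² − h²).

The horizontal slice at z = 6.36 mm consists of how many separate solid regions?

At z = 6.36 mm: the cone (r1=12→r2=7) has section circumradius 9.235 here — a regular 12-gon; the r=9 sphere at (10.5, 12) contributes a regular 12-gon of circumradius √(9²−8.64²) = 2.520; Taking the union: the 2 present regions are separate (no shared area or edge), so areas and boundary lengths simply add and each stays a separate island — 2 connected regions. The result has 2 disconnected regions.

2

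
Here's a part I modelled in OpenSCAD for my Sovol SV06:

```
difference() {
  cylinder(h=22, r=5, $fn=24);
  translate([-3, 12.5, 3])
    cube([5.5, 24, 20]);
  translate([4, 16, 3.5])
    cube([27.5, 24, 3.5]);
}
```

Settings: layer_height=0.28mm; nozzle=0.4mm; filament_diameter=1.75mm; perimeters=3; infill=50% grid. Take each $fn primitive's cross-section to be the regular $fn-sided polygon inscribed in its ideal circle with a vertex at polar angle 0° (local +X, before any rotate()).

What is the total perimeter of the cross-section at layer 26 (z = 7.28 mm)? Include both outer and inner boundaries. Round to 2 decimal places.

31.33 mm

At z = 7.28 mm: the r=5 cylinder gives a regular 24-gon of circumradius 5 (constant along its height) (perimeter = 2·24·5.000·sin(180°/24) = 31.33 mm); the 5.5×24 cube at (-3, 12.5) contributes its full rectangle (perimeter 59.00 mm); the cube at (4, 16) is not intersected at this z (z outside [3.5, 7]); Taking the first minus the rest: starting from the r=5 cylinder, the 5.5×24 cube at (-3, 12.5) misses the remaining region (no effect) — boundary = 31.33 mm. Overall, the cross-section is a single solid region. Total boundary length (outer) = 31.33 mm.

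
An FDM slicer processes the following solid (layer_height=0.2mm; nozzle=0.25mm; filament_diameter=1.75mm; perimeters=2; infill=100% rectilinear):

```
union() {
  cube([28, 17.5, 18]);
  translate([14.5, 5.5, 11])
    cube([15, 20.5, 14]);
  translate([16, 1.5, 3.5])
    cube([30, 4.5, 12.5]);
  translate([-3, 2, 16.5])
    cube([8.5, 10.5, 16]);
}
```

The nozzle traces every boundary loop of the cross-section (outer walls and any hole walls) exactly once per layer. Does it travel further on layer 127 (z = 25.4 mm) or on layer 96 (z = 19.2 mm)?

layer 96 (z = 19.2 mm)

Layer 127 (z = 25.4): the cube does not reach this height (z outside [0, 18]); the cube at (14.5, 5.5) does not reach this height (z outside [11, 25]); the cube at (16, 1.5) is not intersected at this z (z outside [3.5, 16]); the cube at (-3, 2) (footprint 8.5×10.5) is included at this height (perimeter 38.00 mm); Merging all regions: only the 8.5×10.5 cube at (-3, 2) is present, so the union is just that shape — boundary = 38.00 mm. So its perimeter = 38.00 mm. Layer 96 (z = 19.2): the cube is absent (z outside [0, 18]); the cube at (14.5, 5.5) (footprint 15×20.5) is included at this height (perimeter 71.00 mm); the cube at (16, 1.5) does not reach this height (z outside [3.5, 16]); the cube at (-3, 2) (footprint 8.5×10.5) is included at this height (perimeter 38.00 mm); Merging all regions: the 2 present regions are separate (no shared area or edge), so areas and boundary lengths simply add and each stays a separate island — boundary = 109.00 mm. So its perimeter = 109.00 mm. Layer 96 is larger (109.00 vs 38.00 mm).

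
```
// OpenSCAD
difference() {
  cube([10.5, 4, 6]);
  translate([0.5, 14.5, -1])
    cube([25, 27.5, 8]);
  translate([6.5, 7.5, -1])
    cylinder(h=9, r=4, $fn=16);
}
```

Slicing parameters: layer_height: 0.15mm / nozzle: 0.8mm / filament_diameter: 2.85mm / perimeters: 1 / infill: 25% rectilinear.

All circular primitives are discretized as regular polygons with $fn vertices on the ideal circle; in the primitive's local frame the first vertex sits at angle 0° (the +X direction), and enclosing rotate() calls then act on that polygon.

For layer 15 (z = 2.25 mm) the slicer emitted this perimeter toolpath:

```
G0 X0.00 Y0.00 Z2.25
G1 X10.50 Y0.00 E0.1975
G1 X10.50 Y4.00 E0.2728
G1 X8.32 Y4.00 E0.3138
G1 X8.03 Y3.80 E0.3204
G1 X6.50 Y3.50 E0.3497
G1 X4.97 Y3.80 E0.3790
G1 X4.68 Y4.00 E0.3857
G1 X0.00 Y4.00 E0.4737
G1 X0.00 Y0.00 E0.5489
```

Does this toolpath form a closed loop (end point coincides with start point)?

yes

Start point (G0): (0.00, 0.00). End point (last G1): the path returns to the start — closed.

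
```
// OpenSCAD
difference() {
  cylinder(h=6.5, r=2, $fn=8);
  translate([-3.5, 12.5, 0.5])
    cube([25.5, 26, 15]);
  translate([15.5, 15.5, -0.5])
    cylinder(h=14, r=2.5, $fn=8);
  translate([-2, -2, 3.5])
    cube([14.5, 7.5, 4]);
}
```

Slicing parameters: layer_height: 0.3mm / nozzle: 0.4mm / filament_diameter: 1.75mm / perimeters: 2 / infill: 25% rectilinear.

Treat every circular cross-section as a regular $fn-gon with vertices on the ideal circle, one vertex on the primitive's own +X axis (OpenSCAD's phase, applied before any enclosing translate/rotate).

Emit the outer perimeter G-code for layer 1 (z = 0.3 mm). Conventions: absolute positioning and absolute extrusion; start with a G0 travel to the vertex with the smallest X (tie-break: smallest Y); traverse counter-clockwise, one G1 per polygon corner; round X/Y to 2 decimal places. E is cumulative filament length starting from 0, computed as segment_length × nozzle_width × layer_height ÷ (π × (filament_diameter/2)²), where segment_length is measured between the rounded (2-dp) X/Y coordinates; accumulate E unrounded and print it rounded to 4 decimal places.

G0 X-2.00 Y0.00 Z0.30
G1 X-1.41 Y-1.41 E0.0763
G1 X0.00 Y-2.00 E0.1525
G1 X1.41 Y-1.41 E0.2288
G1 X2.00 Y0.00 E0.3050
G1 X1.41 Y1.41 E0.3813
G1 X0.00 Y2.00 E0.4575
G1 X-1.41 Y1.41 E0.5338
G1 X-2.00 Y0.00 E0.6100

At z = 0.3 mm: the cylinder: section is a regular 8-gon, circumradius r=2; the cube at (-3.5, 12.5) is absent (z outside [0.5, 15.5]); the r=2.5 cylinder at (15.5, 15.5) contributes a regular 8-gon of circumradius 2.5; the cube at (-2, -2) does not reach this height (z outside [3.5, 7.5]); Taking the first minus the rest: starting from the r=2 cylinder, the r=2.5 cylinder at (15.5, 15.5) misses the remaining region (no effect) — 1 connected region. The outline is a single polygon with 8 vertices. Extrusion per mm of travel: 0.4 × 0.3 / (π × 0.875²) = 0.049890. Accumulating E over each segment gives final E = 0.6100.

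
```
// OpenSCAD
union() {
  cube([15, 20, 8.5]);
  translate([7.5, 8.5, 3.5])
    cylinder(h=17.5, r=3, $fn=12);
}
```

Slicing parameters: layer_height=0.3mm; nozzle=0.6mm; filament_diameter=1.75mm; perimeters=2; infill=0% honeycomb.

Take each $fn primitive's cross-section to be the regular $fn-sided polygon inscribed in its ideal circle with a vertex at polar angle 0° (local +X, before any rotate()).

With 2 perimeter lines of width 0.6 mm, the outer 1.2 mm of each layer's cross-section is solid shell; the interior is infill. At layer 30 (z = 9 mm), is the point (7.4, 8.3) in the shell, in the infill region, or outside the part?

At z = 9 mm: the cube does not reach this height (z outside [0, 8.5]); the r=3 cylinder at (7.5, 8.5) gives a regular 12-gon of circumradius 3 (constant along its height); Merging all regions: only the r=3 cylinder at (7.5, 8.5) is present, so the union is just that shape — 1 connected region. Overall, the cross-section is a single solid region. The nearest boundary edge runs (6.00, 5.90)→(7.50, 5.50); distance from the point to it = 2.68 mm. The point is inside the cross-section and 2.68 mm from the nearest boundary — more than the 1.2 mm shell width (2 × 0.6), so it's in the infill interior.

infill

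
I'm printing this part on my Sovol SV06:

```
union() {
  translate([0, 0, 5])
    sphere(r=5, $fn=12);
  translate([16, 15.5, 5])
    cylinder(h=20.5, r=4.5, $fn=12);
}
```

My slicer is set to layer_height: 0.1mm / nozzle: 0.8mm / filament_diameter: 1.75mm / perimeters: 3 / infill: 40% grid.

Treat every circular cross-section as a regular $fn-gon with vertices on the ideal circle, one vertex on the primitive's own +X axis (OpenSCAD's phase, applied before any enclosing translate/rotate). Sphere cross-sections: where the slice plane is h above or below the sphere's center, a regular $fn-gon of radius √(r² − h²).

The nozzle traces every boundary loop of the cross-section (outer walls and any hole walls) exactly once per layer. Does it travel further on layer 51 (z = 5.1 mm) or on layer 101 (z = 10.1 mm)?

Layer 51 (z = 5.1): the sphere: section is a regular 12-gon, circumradius = √(r²−h²) = √(5²−0.1²) = 4.999 (perimeter = 2·12·4.999·sin(180°/12) = 31.05 mm); the r=4.5 cylinder at (16, 15.5) contributes a regular 12-gon of circumradius 4.5 (perimeter = 2·12·4.500·sin(180°/12) = 27.95 mm); Combining (union): the 2 present regions are separate (no shared area or edge), so areas and boundary lengths simply add and each stays a separate island — boundary = 59.00 mm. So its perimeter = 59.00 mm. Layer 101 (z = 10.1): the sphere is absent (|z−center|=5.100 > r=5); the r=4.5 cylinder at (16, 15.5) gives a regular 12-gon of circumradius 4.5 (constant along its height) (perimeter = 2·12·4.500·sin(180°/12) = 27.95 mm); Taking the union: only the r=4.5 cylinder at (16, 15.5) is present, so the union is just that shape — boundary = 27.95 mm. So its perimeter = 27.95 mm. Layer 51 is larger (59.00 vs 27.95 mm).

layer 51 (z = 5.1 mm)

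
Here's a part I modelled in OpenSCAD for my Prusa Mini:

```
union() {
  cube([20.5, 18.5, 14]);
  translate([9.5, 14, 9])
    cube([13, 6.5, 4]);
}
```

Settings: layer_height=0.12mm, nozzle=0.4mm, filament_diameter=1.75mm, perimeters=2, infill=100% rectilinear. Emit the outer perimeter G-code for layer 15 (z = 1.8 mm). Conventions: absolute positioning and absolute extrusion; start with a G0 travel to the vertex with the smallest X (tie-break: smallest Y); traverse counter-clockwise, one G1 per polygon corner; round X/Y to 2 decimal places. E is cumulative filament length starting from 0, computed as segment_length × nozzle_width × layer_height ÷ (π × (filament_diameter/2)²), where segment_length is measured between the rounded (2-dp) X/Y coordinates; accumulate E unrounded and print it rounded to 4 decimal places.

At z = 1.8 mm: the cube (footprint 20.5×18.5) is included at this height; the cube at (9.5, 14) does not reach this height (z outside [9, 13]); Merging all regions: only the 20.5×18.5 cube is present, so the union is just that shape — 1 connected region. The outline is a single polygon with 4 vertices. Extrusion per mm of travel: 0.4 × 0.12 / (π × 0.875²) = 0.019956. Accumulating E over each segment gives final E = 1.5566.

G0 X0.00 Y0.00 Z1.80
G1 X20.50 Y0.00 E0.4091
G1 X20.50 Y18.50 E0.7783
G1 X0.00 Y18.50 E1.1874
G1 X0.00 Y0.00 E1.5566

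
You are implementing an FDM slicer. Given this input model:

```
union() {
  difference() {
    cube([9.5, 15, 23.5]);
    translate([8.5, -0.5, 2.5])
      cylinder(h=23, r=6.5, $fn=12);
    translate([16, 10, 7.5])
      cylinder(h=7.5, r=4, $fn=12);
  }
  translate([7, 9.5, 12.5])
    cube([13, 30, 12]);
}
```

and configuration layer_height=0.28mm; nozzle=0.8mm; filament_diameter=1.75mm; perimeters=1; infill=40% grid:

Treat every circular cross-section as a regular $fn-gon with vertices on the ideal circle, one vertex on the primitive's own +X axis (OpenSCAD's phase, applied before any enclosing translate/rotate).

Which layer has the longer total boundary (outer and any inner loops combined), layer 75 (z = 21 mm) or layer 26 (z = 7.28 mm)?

Layer 75 (z = 21): the 9.5×15 cube contributes its full rectangle (perimeter 49.00 mm); the r=6.5 cylinder at (8.5, -0.5) contributes a regular 12-gon of circumradius 6.5 (perimeter = 2·12·6.500·sin(180°/12) = 40.38 mm); the cylinder at (16, 10) is absent (z outside [7.5, 15]); Taking the first minus the rest: starting from the 9.5×15 cube, the r=6.5 cylinder at (8.5, -0.5) partially overlaps it — only the 34.34 mm² overlap (of its 126.75 mm²) is removed, clipping the outline — boundary = 46.51 mm; the cube at (7, 9.5) (footprint 13×30) is included at this height (perimeter 86.00 mm); Taking the union: the regions partially overlap (shared area 13.75 mm²), so the edge portions inside another operand are dropped and the merged outline is re-measured after clipping — boundary = 116.51 mm. So its perimeter = 116.51 mm. Layer 26 (z = 7.28): the cube is present — its section is the full 9.5×15 rectangle (perimeter 49.00 mm); the r=6.5 cylinder at (8.5, -0.5) gives a regular 12-gon of circumradius 6.5 (constant along its height) (perimeter = 2·12·6.500·sin(180°/12) = 40.38 mm); the cylinder at (16, 10) is not intersected at this z (z outside [7.5, 15]); Taking the first minus the rest: starting from the 9.5×15 cube, the r=6.5 cylinder at (8.5, -0.5) partially overlaps it — only the 34.34 mm² overlap (of its 126.75 mm²) is removed, clipping the outline — boundary = 46.51 mm; the cube at (7, 9.5) does not reach this height (z outside [12.5, 24.5]); Combining (union): only that combined region is present, so the union is just that shape — boundary = 46.51 mm. So its perimeter = 46.51 mm. Layer 75 is larger (116.51 vs 46.51 mm).

layer 75 (z = 21 mm)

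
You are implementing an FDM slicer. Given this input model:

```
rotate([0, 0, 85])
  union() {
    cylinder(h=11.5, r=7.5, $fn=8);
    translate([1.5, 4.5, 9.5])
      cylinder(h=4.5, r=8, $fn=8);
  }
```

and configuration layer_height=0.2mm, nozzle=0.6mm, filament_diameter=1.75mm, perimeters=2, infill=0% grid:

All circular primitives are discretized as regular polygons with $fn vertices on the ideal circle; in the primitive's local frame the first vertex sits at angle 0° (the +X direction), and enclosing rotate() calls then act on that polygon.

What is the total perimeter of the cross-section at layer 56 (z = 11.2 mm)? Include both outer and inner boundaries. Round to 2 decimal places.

57.30 mm

At z = 11.2 mm: the cylinder: section is a regular 8-gon, circumradius r=7.5 (perimeter = 2·8·7.500·sin(180°/8) = 45.92 mm); the cylinder at (1.5, 4.5): section is a regular 8-gon, circumradius r=8 (perimeter = 2·8·8.000·sin(180°/8) = 48.98 mm); Merging all regions: the regions partially overlap (shared area 101.33 mm²), so the edge portions inside another operand are dropped and the merged outline is re-measured after clipping — boundary = 57.30 mm; (whole slice rotated 85° about Z — lengths, areas and connectivity unchanged). Overall, the cross-section is a single solid region. Total boundary length (outer) = 57.30 mm.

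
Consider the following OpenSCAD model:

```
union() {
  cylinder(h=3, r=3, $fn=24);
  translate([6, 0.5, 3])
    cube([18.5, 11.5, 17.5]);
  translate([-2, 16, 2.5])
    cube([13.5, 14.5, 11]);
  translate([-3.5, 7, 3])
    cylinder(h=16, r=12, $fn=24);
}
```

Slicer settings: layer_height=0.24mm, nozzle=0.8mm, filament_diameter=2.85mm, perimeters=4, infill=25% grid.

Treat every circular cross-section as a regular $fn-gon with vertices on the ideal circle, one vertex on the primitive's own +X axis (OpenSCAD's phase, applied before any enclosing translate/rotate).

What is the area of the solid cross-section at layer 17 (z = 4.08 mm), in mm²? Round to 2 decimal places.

822.24 mm²

At z = 4.08 mm: the cylinder does not reach this height (z outside [0, 3]); the cube at (6, 0.5) (footprint 18.5×11.5) is included at this height (area 212.75 mm²); the 13.5×14.5 cube at (-2, 16) contributes its full rectangle (area 195.75 mm²); the r=12 cylinder at (-3.5, 7) contributes a regular 24-gon of circumradius 12 (area = (24/2)·12.000²·sin(360°/24) = 447.24 mm²); Merging all regions: the regions partially overlap — summed areas 855.74 mm² minus the doubly-counted overlap 33.50 mm² gives 822.24 mm² — area = 822.24 mm². Overall, the cross-section is a single solid region. Net area = 822.24 mm².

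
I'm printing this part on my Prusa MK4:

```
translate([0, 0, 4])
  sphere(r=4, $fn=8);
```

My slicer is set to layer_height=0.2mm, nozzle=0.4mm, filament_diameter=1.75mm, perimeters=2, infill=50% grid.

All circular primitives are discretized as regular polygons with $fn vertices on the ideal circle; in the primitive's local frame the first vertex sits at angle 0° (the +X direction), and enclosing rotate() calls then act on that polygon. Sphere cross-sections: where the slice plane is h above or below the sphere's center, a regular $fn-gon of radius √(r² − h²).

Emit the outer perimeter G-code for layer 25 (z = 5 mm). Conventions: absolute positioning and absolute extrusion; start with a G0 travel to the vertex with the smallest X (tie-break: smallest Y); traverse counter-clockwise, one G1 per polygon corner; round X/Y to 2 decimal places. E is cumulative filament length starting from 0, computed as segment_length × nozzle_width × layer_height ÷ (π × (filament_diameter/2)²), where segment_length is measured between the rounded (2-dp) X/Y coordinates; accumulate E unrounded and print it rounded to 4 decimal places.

G0 X-3.87 Y0.00 Z5.00
G1 X-2.74 Y-2.74 E0.0986
G1 X0.00 Y-3.87 E0.1972
G1 X2.74 Y-2.74 E0.2957
G1 X3.87 Y0.00 E0.3943
G1 X2.74 Y2.74 E0.4929
G1 X0.00 Y3.87 E0.5915
G1 X-2.74 Y2.74 E0.6901
G1 X-3.87 Y0.00 E0.7886

At z = 5 mm: the r=4 sphere slices to a regular 8-gon of circumradius 3.873 (√(r²−h²) with h=1 from center). The outline is a single polygon with 8 vertices. Extrusion per mm of travel: 0.4 × 0.2 / (π × 0.875²) = 0.033260. Accumulating E over each segment gives final E = 0.7886.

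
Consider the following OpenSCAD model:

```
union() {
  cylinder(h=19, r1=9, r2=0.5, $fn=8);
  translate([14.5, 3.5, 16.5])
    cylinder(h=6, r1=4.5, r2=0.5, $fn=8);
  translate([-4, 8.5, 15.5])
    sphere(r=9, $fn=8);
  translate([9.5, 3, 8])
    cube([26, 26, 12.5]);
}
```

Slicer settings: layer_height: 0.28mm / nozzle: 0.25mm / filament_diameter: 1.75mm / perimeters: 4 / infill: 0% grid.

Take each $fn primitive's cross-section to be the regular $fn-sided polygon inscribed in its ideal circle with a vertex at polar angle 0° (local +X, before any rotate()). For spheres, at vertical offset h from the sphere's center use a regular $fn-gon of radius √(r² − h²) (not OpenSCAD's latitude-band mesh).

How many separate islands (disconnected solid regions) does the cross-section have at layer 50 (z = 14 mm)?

2

At z = 14 mm: the cone: at t=0.737 of its height the radius interpolates to r₁+(r₂−r₁)t = 2.737, giving a regular 8-gon of that circumradius; the cone at (14.5, 3.5) is absent (z outside [16.5, 22.5]); the sphere at (-4, 8.5): section is a regular 8-gon, circumradius = √(r²−h²) = √(9²−1.5²) = 8.874; the 26×26 cube at (9.5, 3) contributes its full rectangle; Merging all regions: the regions partially overlap (shared area 4.62 mm²), so overlapping operands fuse into one piece — 2 connected regions. Overall, the cross-section has 2 separate islands. Island count = 2.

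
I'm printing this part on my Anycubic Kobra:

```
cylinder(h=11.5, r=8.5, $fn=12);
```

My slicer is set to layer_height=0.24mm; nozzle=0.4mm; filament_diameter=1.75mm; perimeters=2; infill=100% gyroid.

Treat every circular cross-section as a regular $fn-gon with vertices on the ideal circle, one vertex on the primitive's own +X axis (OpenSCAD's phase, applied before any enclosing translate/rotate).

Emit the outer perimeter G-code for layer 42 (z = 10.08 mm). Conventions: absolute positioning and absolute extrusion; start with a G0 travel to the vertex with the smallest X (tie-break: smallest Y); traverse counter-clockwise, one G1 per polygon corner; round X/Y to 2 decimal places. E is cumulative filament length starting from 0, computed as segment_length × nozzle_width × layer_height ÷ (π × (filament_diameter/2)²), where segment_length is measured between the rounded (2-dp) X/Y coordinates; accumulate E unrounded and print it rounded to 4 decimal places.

G0 X-8.50 Y0.00 Z10.08
G1 X-7.36 Y-4.25 E0.1756
G1 X-4.25 Y-7.36 E0.3512
G1 X0.00 Y-8.50 E0.5268
G1 X4.25 Y-7.36 E0.7024
G1 X7.36 Y-4.25 E0.8780
G1 X8.50 Y0.00 E1.0536
G1 X7.36 Y4.25 E1.2292
G1 X4.25 Y7.36 E1.4047
G1 X0.00 Y8.50 E1.5804
G1 X-4.25 Y7.36 E1.7560
G1 X-7.36 Y4.25 E1.9315
G1 X-8.50 Y0.00 E2.1072

At z = 10.08 mm: the r=8.5 cylinder contributes a regular 12-gon of circumradius 8.5. The outline is a single polygon with 12 vertices. Extrusion per mm of travel: 0.4 × 0.24 / (π × 0.875²) = 0.039912. Accumulating E over each segment gives final E = 2.1072.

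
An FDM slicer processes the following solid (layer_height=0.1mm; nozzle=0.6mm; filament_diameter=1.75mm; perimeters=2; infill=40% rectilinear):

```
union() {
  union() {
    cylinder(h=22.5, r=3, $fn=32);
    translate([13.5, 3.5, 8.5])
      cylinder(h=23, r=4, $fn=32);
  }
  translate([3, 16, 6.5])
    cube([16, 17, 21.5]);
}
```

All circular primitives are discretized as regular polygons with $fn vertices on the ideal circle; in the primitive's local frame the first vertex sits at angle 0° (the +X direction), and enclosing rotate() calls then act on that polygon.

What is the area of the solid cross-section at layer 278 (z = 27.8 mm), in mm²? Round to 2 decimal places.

At z = 27.8 mm: the cylinder is not intersected at this z (z outside [0, 22.5]); the r=4 cylinder at (13.5, 3.5) gives a regular 32-gon of circumradius 4 (constant along its height) (area = (32/2)·4.000²·sin(360°/32) = 49.94 mm²); Combining (union): only the r=4 cylinder at (13.5, 3.5) is present, so the union is just that shape — area = 49.94 mm²; the cube at (3, 16) (footprint 16×17) is included at this height (area 272.00 mm²); Combining (union): the 2 present regions are separate (no shared area or edge), so areas and boundary lengths simply add and each stays a separate island — area = 321.94 mm². Overall, the cross-section has 2 separate islands. Net area = 321.94 mm².

321.94 mm²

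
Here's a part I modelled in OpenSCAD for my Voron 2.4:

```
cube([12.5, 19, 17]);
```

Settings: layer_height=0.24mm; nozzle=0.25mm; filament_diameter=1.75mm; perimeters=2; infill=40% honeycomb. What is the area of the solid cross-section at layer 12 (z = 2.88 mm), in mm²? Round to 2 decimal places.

237.50 mm²

At z = 2.88 mm: the cube (footprint 12.5×19) is included at this height (area 237.50 mm²). Overall, the cross-section is a single solid region. Net area = 237.50 mm².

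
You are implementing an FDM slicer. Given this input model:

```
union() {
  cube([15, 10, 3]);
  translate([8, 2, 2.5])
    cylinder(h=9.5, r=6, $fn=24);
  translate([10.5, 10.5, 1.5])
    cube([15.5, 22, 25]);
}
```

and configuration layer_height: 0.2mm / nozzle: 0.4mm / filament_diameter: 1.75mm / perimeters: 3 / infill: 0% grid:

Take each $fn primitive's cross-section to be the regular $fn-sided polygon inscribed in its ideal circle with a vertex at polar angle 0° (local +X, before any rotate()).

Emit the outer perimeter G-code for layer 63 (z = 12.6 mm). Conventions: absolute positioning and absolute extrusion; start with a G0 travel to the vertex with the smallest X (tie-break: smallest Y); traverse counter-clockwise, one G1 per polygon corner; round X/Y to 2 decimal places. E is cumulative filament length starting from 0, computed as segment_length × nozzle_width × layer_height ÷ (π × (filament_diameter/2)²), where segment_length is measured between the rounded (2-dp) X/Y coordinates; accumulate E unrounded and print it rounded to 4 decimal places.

G0 X10.50 Y10.50 Z12.60
G1 X26.00 Y10.50 E0.5155
G1 X26.00 Y32.50 E1.2473
G1 X10.50 Y32.50 E1.7628
G1 X10.50 Y10.50 E2.4945

At z = 12.6 mm: the cube is not intersected at this z (z outside [0, 3]); the cylinder at (8, 2) does not reach this height (z outside [2.5, 12]); the cube at (10.5, 10.5) (footprint 15.5×22) is included at this height; Combining (union): only the 15.5×22 cube at (10.5, 10.5) is present, so the union is just that shape — 1 connected region. The outline is a single polygon with 4 vertices. Extrusion per mm of travel: 0.4 × 0.2 / (π × 0.875²) = 0.033260. Accumulating E over each segment gives final E = 2.4945.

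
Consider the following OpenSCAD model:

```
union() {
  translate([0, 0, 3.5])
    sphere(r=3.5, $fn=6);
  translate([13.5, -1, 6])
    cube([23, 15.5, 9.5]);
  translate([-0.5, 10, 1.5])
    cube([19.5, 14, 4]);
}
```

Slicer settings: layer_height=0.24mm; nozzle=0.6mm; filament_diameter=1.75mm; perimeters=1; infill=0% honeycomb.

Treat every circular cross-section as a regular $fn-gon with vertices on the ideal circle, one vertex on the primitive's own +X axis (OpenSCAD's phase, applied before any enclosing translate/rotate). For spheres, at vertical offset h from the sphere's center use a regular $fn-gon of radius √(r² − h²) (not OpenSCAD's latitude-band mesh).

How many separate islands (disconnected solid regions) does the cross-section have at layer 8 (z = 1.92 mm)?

At z = 1.92 mm: the sphere: section is a regular 6-gon, circumradius = √(r²−h²) = √(3.5²−1.58²) = 3.123; the cube at (13.5, -1) is not intersected at this z (z outside [6, 15.5]); the cube at (-0.5, 10) is present — its section is the full 19.5×14 rectangle; Merging all regions: the 2 present regions are separate (no shared area or edge), so areas and boundary lengths simply add and each stays a separate island — 2 connected regions. Overall, the cross-section has 2 separate islands. Island count = 2.

2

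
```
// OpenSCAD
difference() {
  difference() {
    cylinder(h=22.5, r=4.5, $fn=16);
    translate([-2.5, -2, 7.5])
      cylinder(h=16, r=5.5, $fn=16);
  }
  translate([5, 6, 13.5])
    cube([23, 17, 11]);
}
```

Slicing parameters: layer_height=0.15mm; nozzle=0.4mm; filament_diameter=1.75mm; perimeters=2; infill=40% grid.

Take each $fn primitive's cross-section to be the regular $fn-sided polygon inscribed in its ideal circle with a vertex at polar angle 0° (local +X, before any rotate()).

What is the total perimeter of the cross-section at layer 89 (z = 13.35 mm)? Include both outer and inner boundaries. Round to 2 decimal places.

At z = 13.35 mm: the r=4.5 cylinder gives a regular 16-gon of circumradius 4.5 (constant along its height) (perimeter = 2·16·4.500·sin(180°/16) = 28.09 mm); the r=5.5 cylinder at (-2.5, -2) gives a regular 16-gon of circumradius 5.5 (constant along its height) (perimeter = 2·16·5.500·sin(180°/16) = 34.34 mm); Subtracting the remaining from the first: starting from the r=4.5 cylinder, the r=5.5 cylinder at (-2.5, -2) partially overlaps it — only the 44.67 mm² overlap (of its 92.61 mm²) is removed, clipping the outline — boundary = 24.57 mm; the cube at (5, 6) does not reach this height (z outside [13.5, 24.5]); Taking the first minus the rest: none of the subtracted shapes is present at this height, so the result so far is unchanged — boundary = 24.57 mm. Overall, the cross-section is a single solid region. Total boundary length (outer) = 24.57 mm.

24.57 mm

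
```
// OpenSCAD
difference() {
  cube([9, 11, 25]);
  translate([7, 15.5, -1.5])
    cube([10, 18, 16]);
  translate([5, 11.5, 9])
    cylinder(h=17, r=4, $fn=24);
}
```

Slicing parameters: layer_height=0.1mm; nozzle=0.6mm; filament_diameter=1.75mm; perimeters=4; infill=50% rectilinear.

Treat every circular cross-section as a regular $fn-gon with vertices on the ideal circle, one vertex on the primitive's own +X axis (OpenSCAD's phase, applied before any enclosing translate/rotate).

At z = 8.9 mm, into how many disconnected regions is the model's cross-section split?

1

At z = 8.9 mm: the 9×11 cube contributes its full rectangle; the cube at (7, 15.5) (footprint 10×18) is included at this height; the cylinder at (5, 11.5) is not intersected at this z (z outside [9, 26]); Taking the first minus the rest: starting from the 9×11 cube, the 10×18 cube at (7, 15.5) misses the remaining region (no effect) — 1 connected region. The result has 1 disconnected region.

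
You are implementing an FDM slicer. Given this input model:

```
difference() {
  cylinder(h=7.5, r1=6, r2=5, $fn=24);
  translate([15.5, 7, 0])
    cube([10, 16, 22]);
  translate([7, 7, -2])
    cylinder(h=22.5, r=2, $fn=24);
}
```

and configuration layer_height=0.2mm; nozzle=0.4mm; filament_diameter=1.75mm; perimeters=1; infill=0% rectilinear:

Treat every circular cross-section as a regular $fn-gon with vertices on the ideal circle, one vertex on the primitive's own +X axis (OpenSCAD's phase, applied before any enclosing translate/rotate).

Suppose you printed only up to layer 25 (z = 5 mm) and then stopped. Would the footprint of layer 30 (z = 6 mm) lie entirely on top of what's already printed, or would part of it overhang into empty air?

Compare the two slices. At z = 5: the cone contributes a regular 24-gon of circumradius 5.333 (interpolated between r1=6 and r2=5 at t=0.667) (area = (24/2)·5.333²·sin(360°/24) = 88.34 mm²); the cube at (15.5, 7) (footprint 10×16) is included at this height (area 160.00 mm²); the r=2 cylinder at (7, 7) gives a regular 24-gon of circumradius 2 (constant along its height) (area = (24/2)·2.000²·sin(360°/24) = 12.42 mm²); Taking the first minus the rest: starting from the cone (88.34 mm²), the 10×16 cube at (15.5, 7) misses the remaining region (no effect); the r=2 cylinder at (7, 7) misses the remaining region (no effect) — area = 88.34 mm². At z = 6: the cone: at t=0.800 of its height the radius interpolates to r₁+(r₂−r₁)t = 5.200, giving a regular 24-gon of that circumradius (area = (24/2)·5.200²·sin(360°/24) = 83.98 mm²); the cube at (15.5, 7) is present — its section is the full 10×16 rectangle (area 160.00 mm²); the r=2 cylinder at (7, 7) contributes a regular 24-gon of circumradius 2 (area = (24/2)·2.000²·sin(360°/24) = 12.42 mm²); Taking the first minus the rest: starting from the cone (83.98 mm²), the 10×16 cube at (15.5, 7) misses the remaining region (no effect); the r=2 cylinder at (7, 7) misses the remaining region (no effect) — area = 83.98 mm². Checking containment: the cross-section at z = 6 is a subset of the cross-section at z = 5.

entirely on top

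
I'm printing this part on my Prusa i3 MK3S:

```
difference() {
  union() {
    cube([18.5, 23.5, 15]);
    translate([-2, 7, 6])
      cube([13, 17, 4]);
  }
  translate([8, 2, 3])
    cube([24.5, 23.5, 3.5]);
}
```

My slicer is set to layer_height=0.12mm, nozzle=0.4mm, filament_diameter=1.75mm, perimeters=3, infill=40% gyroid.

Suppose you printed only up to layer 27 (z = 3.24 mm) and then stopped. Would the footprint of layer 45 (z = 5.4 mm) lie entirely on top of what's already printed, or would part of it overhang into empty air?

Compare the two slices. At z = 3.24: the cube (footprint 18.5×23.5) is included at this height (area 434.75 mm²); the cube at (-2, 7) does not reach this height (z outside [6, 10]); Merging all regions: only the 18.5×23.5 cube is present, so the union is just that shape — area = 434.75 mm²; the cube at (8, 2) (footprint 24.5×23.5) is included at this height (area 575.75 mm²); After the difference (first − rest): starting from the result so far (434.75 mm²), the 24.5×23.5 cube at (8, 2) partially overlaps it — only the 225.75 mm² overlap (of its 575.75 mm²) is removed, clipping the outline — area = 209.00 mm². At z = 5.4: the cube (footprint 18.5×23.5) is included at this height (area 434.75 mm²); the cube at (-2, 7) is absent (z outside [6, 10]); Merging all regions: only the 18.5×23.5 cube is present, so the union is just that shape — area = 434.75 mm²; the 24.5×23.5 cube at (8, 2) contributes its full rectangle (area 575.75 mm²); Subtracting the remaining from the first: starting from that combined region (434.75 mm²), the 24.5×23.5 cube at (8, 2) partially overlaps it — only the 225.75 mm² overlap (of its 575.75 mm²) is removed, clipping the outline — area = 209.00 mm². Checking containment: the cross-section at z = 5.4 is a subset of the cross-section at z = 3.24.

entirely on top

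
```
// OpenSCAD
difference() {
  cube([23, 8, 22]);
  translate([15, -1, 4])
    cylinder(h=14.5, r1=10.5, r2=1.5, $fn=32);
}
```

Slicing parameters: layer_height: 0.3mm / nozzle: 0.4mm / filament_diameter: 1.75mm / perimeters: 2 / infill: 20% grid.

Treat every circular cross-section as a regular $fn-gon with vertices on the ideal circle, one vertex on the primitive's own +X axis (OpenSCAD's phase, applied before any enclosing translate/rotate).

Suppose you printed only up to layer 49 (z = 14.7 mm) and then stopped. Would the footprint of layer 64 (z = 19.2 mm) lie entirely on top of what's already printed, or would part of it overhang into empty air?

part overhangs

Compare the two slices. At z = 14.7: the cube is present — its section is the full 23×8 rectangle (area 184.00 mm²); the cone at (15, -1): at t=0.738 of its height the radius interpolates to r₁+(r₂−r₁)t = 3.859, giving a regular 32-gon of that circumradius (area = (32/2)·3.859²·sin(360°/32) = 46.48 mm²); Subtracting the remaining from the first: starting from the 23×8 cube (184.00 mm²), the cone at (15, -1) partially overlaps it — only the 15.63 mm² overlap (of its 46.48 mm²) is removed, clipping the outline — area = 168.37 mm². At z = 19.2: the 23×8 cube contributes its full rectangle (area 184.00 mm²); the cone at (15, -1) does not reach this height (z outside [4, 18.5]); Subtracting the remaining from the first: none of the subtracted shapes is present at this height, so the 23×8 cube is unchanged — area = 184.00 mm². Checking containment: at z = 19.2 the cross-section extends beyond the z = 14.7 cross-section by about 15.63 mm².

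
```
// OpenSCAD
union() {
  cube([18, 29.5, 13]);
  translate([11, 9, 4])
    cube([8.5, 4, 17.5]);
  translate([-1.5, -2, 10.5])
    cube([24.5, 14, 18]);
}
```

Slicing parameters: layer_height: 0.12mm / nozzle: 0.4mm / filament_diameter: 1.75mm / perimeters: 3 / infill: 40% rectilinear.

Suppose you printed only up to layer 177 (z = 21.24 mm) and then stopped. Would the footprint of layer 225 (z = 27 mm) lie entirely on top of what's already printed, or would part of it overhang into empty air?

Compare the two slices. At z = 21.24: the cube does not reach this height (z outside [0, 13]); the cube at (11, 9) (footprint 8.5×4) is included at this height (area 34.00 mm²); the 24.5×14 cube at (-1.5, -2) contributes its full rectangle (area 343.00 mm²); Taking the union: the regions partially overlap — summed areas 377.00 mm² minus the doubly-counted overlap 25.50 mm² gives 351.50 mm² — area = 351.50 mm². At z = 27: the cube is absent (z outside [0, 13]); the cube at (11, 9) is absent (z outside [4, 21.5]); the cube at (-1.5, -2) is present — its section is the full 24.5×14 rectangle (area 343.00 mm²); Merging all regions: only the 24.5×14 cube at (-1.5, -2) is present, so the union is just that shape — area = 343.00 mm². Checking containment: the cross-section at z = 27 is a subset of the cross-section at z = 21.24.

entirely on top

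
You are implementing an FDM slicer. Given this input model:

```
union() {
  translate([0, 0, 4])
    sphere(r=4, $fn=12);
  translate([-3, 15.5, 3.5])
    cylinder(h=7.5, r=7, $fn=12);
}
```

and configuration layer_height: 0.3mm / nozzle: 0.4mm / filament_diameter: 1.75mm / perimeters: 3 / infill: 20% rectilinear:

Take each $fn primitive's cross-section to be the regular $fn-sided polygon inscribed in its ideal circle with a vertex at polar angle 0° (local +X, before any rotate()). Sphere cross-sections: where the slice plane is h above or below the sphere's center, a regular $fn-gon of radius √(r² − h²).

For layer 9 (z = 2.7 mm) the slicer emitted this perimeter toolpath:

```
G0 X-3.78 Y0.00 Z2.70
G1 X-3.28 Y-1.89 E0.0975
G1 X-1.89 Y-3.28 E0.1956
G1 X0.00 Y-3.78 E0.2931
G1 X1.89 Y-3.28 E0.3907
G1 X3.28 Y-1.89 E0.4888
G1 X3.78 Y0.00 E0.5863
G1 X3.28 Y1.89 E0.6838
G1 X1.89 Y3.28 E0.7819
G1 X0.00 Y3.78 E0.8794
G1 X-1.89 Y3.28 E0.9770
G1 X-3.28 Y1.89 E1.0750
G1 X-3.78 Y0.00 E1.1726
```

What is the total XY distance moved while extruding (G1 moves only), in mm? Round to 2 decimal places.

Sum the Euclidean lengths of each G1 segment: total = 23.50 mm.

23.50 mm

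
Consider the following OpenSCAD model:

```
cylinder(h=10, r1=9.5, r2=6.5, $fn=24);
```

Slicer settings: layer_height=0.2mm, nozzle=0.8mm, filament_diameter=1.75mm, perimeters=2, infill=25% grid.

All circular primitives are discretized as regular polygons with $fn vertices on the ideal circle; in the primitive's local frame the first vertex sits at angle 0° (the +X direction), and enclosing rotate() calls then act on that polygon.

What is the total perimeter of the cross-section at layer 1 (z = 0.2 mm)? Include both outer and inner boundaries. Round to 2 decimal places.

59.14 mm

At z = 0.2 mm: the cone: at t=0.020 of its height the radius interpolates to r₁+(r₂−r₁)t = 9.440, giving a regular 24-gon of that circumradius (perimeter = 2·24·9.440·sin(180°/24) = 59.14 mm). Overall, the cross-section is a single solid region. Total boundary length (outer) = 59.14 mm.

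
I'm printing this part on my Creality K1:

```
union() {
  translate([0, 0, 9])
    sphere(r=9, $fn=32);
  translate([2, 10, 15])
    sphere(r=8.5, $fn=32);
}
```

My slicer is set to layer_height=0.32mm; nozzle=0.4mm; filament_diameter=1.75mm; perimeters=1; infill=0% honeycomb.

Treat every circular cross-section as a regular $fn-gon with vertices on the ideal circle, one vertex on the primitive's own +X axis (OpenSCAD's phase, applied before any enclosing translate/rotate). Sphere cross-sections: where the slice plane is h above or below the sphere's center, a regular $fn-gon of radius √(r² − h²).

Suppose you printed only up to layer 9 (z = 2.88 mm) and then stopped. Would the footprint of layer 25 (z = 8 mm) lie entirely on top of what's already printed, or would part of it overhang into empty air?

part overhangs

Compare the two slices. At z = 2.88: the r=9 sphere contributes a regular 32-gon of circumradius √(9²−6.12²) = 6.599 (area = (32/2)·6.599²·sin(360°/32) = 135.93 mm²); the sphere at (2, 10) is not intersected at this z (|z−center|=12.120 > r=8.5); Merging all regions: only the r=9 sphere is present, so the union is just that shape — area = 135.93 mm². At z = 8: the r=9 sphere contributes a regular 32-gon of circumradius √(9²−1²) = 8.944 (area = (32/2)·8.944²·sin(360°/32) = 249.72 mm²); the r=8.5 sphere at (2, 10) contributes a regular 32-gon of circumradius √(8.5²−7²) = 4.822 (area = (32/2)·4.822²·sin(360°/32) = 72.57 mm²); Taking the union: the regions partially overlap — summed areas 322.29 mm² minus the doubly-counted overlap 20.73 mm² gives 301.56 mm² — area = 301.56 mm². Checking containment: at z = 8 the cross-section extends beyond the z = 2.88 cross-section by about 165.63 mm².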